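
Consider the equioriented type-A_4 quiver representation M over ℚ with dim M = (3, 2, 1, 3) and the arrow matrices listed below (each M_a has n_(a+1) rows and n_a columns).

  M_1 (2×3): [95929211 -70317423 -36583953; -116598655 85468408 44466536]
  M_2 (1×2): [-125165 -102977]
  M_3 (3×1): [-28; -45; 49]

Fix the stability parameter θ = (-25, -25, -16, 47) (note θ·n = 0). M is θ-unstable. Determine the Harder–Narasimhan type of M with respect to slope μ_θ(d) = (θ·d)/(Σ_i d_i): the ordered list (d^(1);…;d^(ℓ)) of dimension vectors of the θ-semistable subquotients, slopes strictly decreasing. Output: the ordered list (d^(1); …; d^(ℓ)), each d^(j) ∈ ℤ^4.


Interval decomposition of M: I[1,1], I[1,2], I[1,4], I[4,4]^2.
HN type (ℓ=3): μ^(1)=47; μ^(2)=-16; μ^(3)=-25

((0, 0, 0, 3); (0, 0, 1, 0); (3, 2, 0, 0))


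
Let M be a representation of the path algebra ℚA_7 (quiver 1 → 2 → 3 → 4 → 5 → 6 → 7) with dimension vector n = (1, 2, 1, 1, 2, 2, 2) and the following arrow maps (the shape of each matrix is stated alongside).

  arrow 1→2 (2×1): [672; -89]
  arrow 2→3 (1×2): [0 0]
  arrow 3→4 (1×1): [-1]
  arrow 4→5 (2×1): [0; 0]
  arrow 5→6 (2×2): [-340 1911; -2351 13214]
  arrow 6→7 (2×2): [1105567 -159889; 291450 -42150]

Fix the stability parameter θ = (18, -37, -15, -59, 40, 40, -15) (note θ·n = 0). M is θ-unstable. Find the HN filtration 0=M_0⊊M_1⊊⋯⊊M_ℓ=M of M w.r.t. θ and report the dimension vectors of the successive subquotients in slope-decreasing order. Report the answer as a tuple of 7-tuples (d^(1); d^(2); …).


Via rank(M_{q-1}∘⋯∘M_p): M ≅ I[1,2], I[2,2], I[3,4], I[5,6], I[5,7], I[7,7].
μ_θ-semistable layers: μ^(1)=40; μ^(2)=65/3; μ^(3)=-19/2; μ^(4)=-15; μ^(5)=-37

((0, 0, 0, 0, 1, 1, 0); (0, 0, 0, 0, 1, 1, 1); (1, 1, 0, 0, 0, 0, 0); (0, 0, 0, 0, 0, 0, 1); (0, 1, 1, 1, 0, 0, 0))


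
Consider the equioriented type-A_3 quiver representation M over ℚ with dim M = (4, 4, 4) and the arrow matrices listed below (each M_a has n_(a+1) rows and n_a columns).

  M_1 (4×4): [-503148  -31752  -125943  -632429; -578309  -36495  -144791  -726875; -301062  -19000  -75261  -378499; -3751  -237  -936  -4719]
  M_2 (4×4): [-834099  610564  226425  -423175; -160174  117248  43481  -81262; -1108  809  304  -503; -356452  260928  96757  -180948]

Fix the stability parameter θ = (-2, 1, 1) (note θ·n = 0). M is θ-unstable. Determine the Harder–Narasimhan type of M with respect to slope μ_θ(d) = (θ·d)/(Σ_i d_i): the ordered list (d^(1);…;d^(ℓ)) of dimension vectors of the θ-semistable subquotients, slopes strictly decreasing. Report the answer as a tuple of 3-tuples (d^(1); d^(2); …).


Interval decomposition of M: I[1,2], I[1,3]^3, I[3,3].
HN type (ℓ=2): μ^(1)=1; μ^(2)=-2

((0, 4, 4); (4, 0, 0))


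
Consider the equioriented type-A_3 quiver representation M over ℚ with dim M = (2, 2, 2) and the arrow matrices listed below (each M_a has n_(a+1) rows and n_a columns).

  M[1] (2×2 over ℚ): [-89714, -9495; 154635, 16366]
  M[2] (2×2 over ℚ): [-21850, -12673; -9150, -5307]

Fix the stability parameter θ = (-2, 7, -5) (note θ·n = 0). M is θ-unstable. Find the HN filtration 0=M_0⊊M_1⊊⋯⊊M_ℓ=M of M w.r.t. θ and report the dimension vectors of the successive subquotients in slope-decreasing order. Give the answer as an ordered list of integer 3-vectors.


Interval decomposition of M: I[1,2], I[1,3], I[3,3].
HN type (ℓ=4): μ^(1)=7; μ^(2)=1; μ^(3)=-2; μ^(4)=-5

((0, 1, 0); (0, 1, 1); (2, 0, 0); (0, 0, 1))


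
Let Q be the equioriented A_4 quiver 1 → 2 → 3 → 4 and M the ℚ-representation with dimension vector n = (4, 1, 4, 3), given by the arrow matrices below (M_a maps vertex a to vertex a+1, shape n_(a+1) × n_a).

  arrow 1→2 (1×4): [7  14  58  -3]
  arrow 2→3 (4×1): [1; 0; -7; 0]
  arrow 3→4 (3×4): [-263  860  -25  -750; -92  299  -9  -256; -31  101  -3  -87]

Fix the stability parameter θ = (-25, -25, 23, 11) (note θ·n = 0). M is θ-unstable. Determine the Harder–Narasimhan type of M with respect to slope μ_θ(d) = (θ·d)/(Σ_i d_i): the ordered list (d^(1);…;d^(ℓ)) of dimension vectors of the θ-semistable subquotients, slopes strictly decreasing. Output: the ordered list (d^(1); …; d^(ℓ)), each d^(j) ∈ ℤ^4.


Interval decomposition of M: I[1,1]^3, I[1,4], I[3,3], I[3,4]^2.
HN type (ℓ=3): μ^(1)=23; μ^(2)=17; μ^(3)=-25

((0, 0, 1, 0); (0, 0, 3, 3); (4, 1, 0, 0))


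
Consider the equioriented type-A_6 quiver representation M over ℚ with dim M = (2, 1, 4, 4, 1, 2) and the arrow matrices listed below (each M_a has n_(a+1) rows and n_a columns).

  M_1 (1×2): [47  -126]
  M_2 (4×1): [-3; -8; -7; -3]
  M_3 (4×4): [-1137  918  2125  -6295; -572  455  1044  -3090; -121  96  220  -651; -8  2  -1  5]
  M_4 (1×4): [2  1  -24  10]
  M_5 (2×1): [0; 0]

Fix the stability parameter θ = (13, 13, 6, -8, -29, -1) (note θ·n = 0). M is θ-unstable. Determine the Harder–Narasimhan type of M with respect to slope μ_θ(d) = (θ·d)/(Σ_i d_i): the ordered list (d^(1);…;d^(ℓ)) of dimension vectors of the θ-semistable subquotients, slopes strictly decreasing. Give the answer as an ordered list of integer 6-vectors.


Via rank(M_{q-1}∘⋯∘M_p): M ≅ I[1,1], I[1,4], I[3,4]^2, I[3,5], I[6,6]^2.
μ_θ-semistable layers: μ^(1)=13; μ^(2)=6; μ^(3)=-1; μ^(4)=-31/3

((1, 0, 0, 0, 0, 0); (1, 1, 1, 1, 0, 0); (0, 0, 2, 2, 0, 2); (0, 0, 1, 1, 1, 0))


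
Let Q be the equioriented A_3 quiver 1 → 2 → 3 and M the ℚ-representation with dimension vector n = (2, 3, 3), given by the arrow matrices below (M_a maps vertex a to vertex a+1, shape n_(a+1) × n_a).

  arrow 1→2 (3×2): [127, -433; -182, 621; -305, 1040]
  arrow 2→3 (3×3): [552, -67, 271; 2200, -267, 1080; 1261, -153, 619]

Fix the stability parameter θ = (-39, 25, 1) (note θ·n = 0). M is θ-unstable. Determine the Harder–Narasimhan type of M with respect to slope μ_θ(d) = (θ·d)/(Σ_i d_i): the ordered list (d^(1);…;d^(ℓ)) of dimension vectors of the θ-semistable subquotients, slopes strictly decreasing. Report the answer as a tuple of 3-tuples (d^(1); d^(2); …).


Interval decomposition of M: I[1,3]^2, I[2,3].
HN type (ℓ=2): μ^(1)=13; μ^(2)=-39

((0, 3, 3); (2, 0, 0))


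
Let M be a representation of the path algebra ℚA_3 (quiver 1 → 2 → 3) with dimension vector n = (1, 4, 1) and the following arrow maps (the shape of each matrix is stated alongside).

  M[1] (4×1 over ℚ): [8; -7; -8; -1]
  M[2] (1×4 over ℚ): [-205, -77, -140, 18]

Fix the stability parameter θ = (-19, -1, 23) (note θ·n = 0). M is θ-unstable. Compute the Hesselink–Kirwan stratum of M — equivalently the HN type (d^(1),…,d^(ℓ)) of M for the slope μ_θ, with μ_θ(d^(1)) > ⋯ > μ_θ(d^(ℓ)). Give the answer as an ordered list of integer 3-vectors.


Via rank(M_{q-1}∘⋯∘M_p): M ≅ I[1,3], I[2,2]^3.
μ_θ-semistable layers: μ^(1)=23; μ^(2)=-1; μ^(3)=-19

((0, 0, 1); (0, 4, 0); (1, 0, 0))


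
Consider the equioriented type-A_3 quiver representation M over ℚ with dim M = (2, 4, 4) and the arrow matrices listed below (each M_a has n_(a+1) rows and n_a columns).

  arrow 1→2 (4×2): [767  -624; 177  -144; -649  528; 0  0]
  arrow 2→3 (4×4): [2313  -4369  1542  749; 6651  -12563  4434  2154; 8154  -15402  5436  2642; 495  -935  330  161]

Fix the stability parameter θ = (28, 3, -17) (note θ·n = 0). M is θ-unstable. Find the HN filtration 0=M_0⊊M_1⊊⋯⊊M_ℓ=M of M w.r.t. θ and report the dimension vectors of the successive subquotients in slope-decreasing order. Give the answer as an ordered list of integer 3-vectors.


Barcode: M ≅ I[1,1], I[1,2], I[2,2], I[2,3]^2, I[3,3]^2. HN layers by μ_θ (5 steps, strictly decreasing):
  μ^(1)=28; μ^(2)=31/2; μ^(3)=3; μ^(4)=-7; μ^(5)=-17

((1, 0, 0); (1, 1, 0); (0, 1, 0); (0, 2, 2); (0, 0, 2))


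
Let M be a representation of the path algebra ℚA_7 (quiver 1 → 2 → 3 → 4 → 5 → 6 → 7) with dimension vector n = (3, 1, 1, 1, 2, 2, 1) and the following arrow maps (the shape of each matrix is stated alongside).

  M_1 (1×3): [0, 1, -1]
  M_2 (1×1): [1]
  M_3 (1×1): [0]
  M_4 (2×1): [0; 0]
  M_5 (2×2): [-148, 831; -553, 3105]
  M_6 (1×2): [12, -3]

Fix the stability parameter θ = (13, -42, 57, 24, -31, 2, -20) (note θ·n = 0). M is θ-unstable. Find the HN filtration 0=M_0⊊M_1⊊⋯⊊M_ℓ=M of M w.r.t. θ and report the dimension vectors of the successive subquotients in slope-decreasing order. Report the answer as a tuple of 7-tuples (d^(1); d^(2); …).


Via rank(M_{q-1}∘⋯∘M_p): M ≅ I[1,1]^2, I[1,3], I[4,4], I[5,6], I[5,7].
μ_θ-semistable layers: μ^(1)=57; μ^(2)=24; μ^(3)=13; μ^(4)=2; μ^(5)=-9; μ^(6)=-29/2; μ^(7)=-31

((0, 0, 1, 0, 0, 0, 0); (0, 0, 0, 1, 0, 0, 0); (2, 0, 0, 0, 0, 0, 0); (0, 0, 0, 0, 0, 1, 0); (0, 0, 0, 0, 0, 1, 1); (1, 1, 0, 0, 0, 0, 0); (0, 0, 0, 0, 2, 0, 0))


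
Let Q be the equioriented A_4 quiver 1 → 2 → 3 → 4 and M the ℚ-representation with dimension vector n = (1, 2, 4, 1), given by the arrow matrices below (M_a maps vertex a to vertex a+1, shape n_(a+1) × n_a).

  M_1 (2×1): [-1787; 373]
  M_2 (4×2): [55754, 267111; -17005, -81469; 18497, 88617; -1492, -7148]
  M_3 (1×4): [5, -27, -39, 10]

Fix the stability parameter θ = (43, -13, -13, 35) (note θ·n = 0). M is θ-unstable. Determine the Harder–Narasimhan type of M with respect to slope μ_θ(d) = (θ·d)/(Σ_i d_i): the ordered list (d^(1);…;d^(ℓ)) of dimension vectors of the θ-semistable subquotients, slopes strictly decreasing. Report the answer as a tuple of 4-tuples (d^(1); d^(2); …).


Barcode: M ≅ I[1,4], I[2,3], I[3,3]^2. HN layers by μ_θ (3 steps, strictly decreasing):
  μ^(1)=35; μ^(2)=17/3; μ^(3)=-13

((0, 0, 0, 1); (1, 1, 1, 0); (0, 1, 3, 0))


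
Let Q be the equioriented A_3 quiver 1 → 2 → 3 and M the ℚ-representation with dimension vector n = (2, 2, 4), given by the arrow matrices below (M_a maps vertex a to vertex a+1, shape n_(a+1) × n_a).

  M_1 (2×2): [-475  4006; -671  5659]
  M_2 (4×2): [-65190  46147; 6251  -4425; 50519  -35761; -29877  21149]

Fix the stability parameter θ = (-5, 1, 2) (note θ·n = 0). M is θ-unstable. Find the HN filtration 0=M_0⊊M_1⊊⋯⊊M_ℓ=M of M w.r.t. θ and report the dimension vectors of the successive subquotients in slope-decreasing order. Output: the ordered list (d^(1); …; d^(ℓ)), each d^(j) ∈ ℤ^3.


Interval decomposition of M: I[1,3]^2, I[3,3]^2.
HN type (ℓ=3): μ^(1)=2; μ^(2)=1; μ^(3)=-5

((0, 0, 4); (0, 2, 0); (2, 0, 0))


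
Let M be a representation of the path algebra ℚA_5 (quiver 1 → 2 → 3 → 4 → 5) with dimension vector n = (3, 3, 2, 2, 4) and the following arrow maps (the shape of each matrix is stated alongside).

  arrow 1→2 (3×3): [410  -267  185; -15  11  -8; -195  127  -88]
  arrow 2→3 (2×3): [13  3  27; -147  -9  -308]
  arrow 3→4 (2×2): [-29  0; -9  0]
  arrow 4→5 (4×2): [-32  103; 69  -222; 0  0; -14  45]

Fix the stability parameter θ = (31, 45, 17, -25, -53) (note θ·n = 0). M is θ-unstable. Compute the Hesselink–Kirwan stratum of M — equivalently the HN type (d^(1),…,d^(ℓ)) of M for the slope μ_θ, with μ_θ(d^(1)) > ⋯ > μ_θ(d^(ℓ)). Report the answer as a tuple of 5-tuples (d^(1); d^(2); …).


Barcode: M ≅ I[1,1], I[1,3], I[1,5], I[2,2], I[4,5], I[5,5]^2. HN layers by μ_θ (5 steps, strictly decreasing):
  μ^(1)=45; μ^(2)=31; μ^(3)=3; μ^(4)=-39; μ^(5)=-53

((0, 1, 0, 0, 0); (2, 1, 1, 0, 0); (1, 1, 1, 1, 1); (0, 0, 0, 1, 1); (0, 0, 0, 0, 2))


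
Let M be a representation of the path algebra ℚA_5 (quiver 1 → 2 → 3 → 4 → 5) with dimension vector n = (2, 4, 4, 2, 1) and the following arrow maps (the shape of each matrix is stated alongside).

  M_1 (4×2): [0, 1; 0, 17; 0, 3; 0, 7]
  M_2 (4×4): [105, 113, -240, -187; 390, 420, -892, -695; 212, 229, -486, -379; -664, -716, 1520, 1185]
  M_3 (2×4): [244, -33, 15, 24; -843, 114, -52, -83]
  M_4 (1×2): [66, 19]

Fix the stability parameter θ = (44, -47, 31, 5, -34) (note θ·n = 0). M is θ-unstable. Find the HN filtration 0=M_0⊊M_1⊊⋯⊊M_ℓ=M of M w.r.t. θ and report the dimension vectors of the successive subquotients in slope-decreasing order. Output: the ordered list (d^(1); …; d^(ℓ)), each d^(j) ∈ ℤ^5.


Barcode: M ≅ I[1,1], I[1,5], I[2,2], I[2,3], I[2,4], I[3,3]. HN layers by μ_θ (6 steps, strictly decreasing):
  μ^(1)=44; μ^(2)=31; μ^(3)=18; μ^(4)=2/3; μ^(5)=-3/2; μ^(6)=-47

((1, 0, 0, 0, 0); (0, 0, 2, 0, 0); (0, 0, 1, 1, 0); (0, 0, 1, 1, 1); (1, 1, 0, 0, 0); (0, 3, 0, 0, 0))


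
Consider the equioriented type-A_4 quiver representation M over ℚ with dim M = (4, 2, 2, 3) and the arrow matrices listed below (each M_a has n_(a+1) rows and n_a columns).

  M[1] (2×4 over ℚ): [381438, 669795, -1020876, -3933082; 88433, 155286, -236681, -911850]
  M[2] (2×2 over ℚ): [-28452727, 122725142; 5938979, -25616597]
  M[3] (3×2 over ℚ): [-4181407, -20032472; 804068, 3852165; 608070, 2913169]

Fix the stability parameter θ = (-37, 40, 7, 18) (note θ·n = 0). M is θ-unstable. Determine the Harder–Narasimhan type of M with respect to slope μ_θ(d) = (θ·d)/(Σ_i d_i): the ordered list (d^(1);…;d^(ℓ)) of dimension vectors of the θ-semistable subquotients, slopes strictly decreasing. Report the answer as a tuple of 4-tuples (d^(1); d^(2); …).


Barcode: M ≅ I[1,1]^2, I[1,4]^2, I[4,4]. HN layers by μ_θ (3 steps, strictly decreasing):
  μ^(1)=65/3; μ^(2)=18; μ^(3)=-37

((0, 2, 2, 2); (0, 0, 0, 1); (4, 0, 0, 0))


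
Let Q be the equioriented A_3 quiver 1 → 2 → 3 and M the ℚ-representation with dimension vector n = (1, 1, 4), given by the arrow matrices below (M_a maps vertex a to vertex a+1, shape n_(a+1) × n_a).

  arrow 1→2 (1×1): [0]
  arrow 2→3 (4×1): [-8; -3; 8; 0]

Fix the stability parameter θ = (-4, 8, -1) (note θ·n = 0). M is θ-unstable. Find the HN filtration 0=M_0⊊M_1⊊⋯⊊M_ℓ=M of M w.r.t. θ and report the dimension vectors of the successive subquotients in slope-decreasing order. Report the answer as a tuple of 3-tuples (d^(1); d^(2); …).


Interval decomposition of M: I[1,1], I[2,3], I[3,3]^3.
HN type (ℓ=3): μ^(1)=7/2; μ^(2)=-1; μ^(3)=-4

((0, 1, 1); (0, 0, 3); (1, 0, 0))


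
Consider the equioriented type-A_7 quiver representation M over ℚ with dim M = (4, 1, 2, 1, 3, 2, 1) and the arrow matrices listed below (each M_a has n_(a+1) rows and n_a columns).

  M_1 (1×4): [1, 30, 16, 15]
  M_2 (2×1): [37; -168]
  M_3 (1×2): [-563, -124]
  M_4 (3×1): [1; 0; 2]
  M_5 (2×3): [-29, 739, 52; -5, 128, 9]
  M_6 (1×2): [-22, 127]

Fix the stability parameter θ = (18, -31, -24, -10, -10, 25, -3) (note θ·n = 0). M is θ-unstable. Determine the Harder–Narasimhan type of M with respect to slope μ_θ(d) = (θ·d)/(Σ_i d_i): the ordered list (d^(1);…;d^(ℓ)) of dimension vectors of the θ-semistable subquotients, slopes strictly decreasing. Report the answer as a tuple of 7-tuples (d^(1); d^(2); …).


Interval decomposition of M: I[1,1]^3, I[1,7], I[3,3], I[5,5], I[5,6].
HN type (ℓ=6): μ^(1)=25; μ^(2)=18; μ^(3)=11; μ^(4)=-10; μ^(5)=-37/3; μ^(6)=-24

((0, 0, 0, 0, 0, 1, 0); (3, 0, 0, 0, 0, 0, 0); (0, 0, 0, 0, 0, 1, 1); (0, 0, 0, 1, 3, 0, 0); (1, 1, 1, 0, 0, 0, 0); (0, 0, 1, 0, 0, 0, 0))


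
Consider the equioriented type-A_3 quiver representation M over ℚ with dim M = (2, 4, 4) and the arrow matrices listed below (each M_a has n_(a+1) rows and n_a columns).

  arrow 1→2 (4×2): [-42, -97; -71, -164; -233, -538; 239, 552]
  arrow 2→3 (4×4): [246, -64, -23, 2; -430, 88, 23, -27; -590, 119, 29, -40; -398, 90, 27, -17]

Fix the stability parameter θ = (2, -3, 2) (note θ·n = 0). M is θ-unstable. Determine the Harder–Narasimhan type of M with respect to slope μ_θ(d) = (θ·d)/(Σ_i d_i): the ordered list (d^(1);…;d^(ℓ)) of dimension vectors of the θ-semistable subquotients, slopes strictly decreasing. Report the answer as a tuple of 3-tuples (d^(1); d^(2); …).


Interval decomposition of M: I[1,2], I[1,3], I[2,3]^2, I[3,3].
HN type (ℓ=3): μ^(1)=2; μ^(2)=-1/2; μ^(3)=-3

((0, 0, 4); (2, 2, 0); (0, 2, 0))


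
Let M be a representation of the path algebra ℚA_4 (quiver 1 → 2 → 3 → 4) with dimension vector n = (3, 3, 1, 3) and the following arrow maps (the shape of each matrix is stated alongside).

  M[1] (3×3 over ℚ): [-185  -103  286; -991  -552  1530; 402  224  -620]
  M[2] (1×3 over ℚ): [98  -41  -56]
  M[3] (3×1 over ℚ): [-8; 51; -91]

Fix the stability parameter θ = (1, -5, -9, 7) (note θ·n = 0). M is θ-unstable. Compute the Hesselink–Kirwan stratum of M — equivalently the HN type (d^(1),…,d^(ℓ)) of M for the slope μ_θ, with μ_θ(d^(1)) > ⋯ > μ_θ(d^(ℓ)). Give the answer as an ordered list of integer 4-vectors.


Barcode: M ≅ I[1,1], I[1,2], I[1,4], I[2,2], I[4,4]^2. HN layers by μ_θ (5 steps, strictly decreasing):
  μ^(1)=7; μ^(2)=1; μ^(3)=-2; μ^(4)=-13/3; μ^(5)=-5

((0, 0, 0, 3); (1, 0, 0, 0); (1, 1, 0, 0); (1, 1, 1, 0); (0, 1, 0, 0))


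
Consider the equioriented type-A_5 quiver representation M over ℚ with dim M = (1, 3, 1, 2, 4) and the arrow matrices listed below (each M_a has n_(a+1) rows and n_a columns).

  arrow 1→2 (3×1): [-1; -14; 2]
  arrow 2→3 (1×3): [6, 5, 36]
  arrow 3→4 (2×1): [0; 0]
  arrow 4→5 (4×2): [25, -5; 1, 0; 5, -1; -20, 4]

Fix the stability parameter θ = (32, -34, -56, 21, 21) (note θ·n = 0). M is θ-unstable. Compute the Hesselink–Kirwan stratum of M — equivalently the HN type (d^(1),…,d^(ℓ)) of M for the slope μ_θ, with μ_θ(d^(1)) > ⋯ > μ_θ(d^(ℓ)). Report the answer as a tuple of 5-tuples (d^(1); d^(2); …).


Barcode: M ≅ I[1,3], I[2,2]^2, I[4,5]^2, I[5,5]^2. HN layers by μ_θ (3 steps, strictly decreasing):
  μ^(1)=21; μ^(2)=-58/3; μ^(3)=-34

((0, 0, 0, 2, 4); (1, 1, 1, 0, 0); (0, 2, 0, 0, 0))


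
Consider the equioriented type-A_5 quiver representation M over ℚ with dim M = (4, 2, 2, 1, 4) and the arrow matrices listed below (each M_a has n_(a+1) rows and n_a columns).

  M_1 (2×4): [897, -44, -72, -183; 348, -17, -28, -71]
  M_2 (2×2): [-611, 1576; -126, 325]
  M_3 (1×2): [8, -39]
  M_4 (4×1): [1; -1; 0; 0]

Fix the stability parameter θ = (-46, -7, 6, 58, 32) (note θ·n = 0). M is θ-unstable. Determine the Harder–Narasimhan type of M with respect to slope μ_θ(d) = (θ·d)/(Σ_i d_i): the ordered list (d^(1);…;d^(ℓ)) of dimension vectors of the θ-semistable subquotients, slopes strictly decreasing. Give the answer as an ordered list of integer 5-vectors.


Interval decomposition of M: I[1,1]^2, I[1,3], I[1,5], I[5,5]^3.
HN type (ℓ=5): μ^(1)=45; μ^(2)=32; μ^(3)=6; μ^(4)=-7; μ^(5)=-46

((0, 0, 0, 1, 1); (0, 0, 0, 0, 3); (0, 0, 2, 0, 0); (0, 2, 0, 0, 0); (4, 0, 0, 0, 0))


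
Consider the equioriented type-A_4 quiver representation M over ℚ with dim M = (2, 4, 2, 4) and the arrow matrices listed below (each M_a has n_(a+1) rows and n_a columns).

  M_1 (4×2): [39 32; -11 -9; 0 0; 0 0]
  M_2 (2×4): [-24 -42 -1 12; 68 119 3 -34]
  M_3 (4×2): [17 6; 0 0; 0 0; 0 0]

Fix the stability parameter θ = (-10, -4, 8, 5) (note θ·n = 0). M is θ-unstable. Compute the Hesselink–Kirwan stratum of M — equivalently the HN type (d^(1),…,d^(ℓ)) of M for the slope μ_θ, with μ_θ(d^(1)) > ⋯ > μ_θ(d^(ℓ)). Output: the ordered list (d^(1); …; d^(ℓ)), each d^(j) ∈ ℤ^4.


Interval decomposition of M: I[1,2], I[1,3], I[2,2], I[2,4], I[4,4]^3.
HN type (ℓ=5): μ^(1)=8; μ^(2)=13/2; μ^(3)=5; μ^(4)=-4; μ^(5)=-10

((0, 0, 1, 0); (0, 0, 1, 1); (0, 0, 0, 3); (0, 4, 0, 0); (2, 0, 0, 0))


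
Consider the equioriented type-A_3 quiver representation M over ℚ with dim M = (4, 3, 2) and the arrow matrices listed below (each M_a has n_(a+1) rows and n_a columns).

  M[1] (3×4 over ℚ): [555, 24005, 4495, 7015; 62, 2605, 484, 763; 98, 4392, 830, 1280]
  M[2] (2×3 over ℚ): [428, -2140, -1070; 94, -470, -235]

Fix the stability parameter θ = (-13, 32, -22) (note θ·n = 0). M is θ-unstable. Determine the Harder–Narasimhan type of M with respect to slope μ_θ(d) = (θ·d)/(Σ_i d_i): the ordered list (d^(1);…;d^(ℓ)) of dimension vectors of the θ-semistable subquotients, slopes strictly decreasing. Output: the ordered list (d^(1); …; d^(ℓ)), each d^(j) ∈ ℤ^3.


Via rank(M_{q-1}∘⋯∘M_p): M ≅ I[1,1]^2, I[1,2]^2, I[2,3], I[3,3].
μ_θ-semistable layers: μ^(1)=32; μ^(2)=5; μ^(3)=-13; μ^(4)=-22

((0, 2, 0); (0, 1, 1); (4, 0, 0); (0, 0, 1))


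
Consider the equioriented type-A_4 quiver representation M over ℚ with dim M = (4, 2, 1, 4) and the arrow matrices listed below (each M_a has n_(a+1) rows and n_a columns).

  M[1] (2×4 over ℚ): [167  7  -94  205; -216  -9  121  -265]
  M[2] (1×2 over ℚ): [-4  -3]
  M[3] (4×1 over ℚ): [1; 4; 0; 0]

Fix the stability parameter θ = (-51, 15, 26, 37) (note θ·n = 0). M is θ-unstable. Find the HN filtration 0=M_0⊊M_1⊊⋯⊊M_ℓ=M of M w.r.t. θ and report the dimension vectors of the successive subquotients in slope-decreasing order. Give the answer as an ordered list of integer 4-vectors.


Interval decomposition of M: I[1,1]^2, I[1,2], I[1,4], I[4,4]^3.
HN type (ℓ=4): μ^(1)=37; μ^(2)=26; μ^(3)=15; μ^(4)=-51

((0, 0, 0, 4); (0, 0, 1, 0); (0, 2, 0, 0); (4, 0, 0, 0))


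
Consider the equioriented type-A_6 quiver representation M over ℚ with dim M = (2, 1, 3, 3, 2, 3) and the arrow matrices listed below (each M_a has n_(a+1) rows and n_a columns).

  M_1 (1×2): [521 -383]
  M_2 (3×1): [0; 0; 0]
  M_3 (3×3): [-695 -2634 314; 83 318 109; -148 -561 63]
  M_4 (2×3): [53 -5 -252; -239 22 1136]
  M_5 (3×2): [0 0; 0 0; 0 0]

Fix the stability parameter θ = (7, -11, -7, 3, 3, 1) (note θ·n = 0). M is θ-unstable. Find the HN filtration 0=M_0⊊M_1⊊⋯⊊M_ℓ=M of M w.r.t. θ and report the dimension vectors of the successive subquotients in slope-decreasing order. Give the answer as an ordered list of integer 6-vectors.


Interval decomposition of M: I[1,1], I[1,2], I[3,4], I[3,5]^2, I[6,6]^3.
HN type (ℓ=5): μ^(1)=7; μ^(2)=3; μ^(3)=1; μ^(4)=-2; μ^(5)=-7

((1, 0, 0, 0, 0, 0); (0, 0, 0, 3, 2, 0); (0, 0, 0, 0, 0, 3); (1, 1, 0, 0, 0, 0); (0, 0, 3, 0, 0, 0))


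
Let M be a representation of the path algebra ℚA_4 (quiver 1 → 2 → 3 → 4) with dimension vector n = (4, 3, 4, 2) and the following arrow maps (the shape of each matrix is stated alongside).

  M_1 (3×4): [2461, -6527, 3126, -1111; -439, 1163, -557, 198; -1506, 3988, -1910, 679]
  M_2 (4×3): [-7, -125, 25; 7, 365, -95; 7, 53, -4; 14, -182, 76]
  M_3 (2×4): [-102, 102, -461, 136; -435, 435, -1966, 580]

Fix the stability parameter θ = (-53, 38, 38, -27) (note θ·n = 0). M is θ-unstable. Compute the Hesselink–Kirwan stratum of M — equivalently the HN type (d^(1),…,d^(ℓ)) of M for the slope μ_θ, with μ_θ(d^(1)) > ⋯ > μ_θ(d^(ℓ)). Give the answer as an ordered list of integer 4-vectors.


Via rank(M_{q-1}∘⋯∘M_p): M ≅ I[1,1], I[1,2], I[1,3], I[1,4], I[3,3], I[3,4].
μ_θ-semistable layers: μ^(1)=38; μ^(2)=49/3; μ^(3)=11/2; μ^(4)=-53

((0, 2, 2, 0); (0, 1, 1, 1); (0, 0, 1, 1); (4, 0, 0, 0))


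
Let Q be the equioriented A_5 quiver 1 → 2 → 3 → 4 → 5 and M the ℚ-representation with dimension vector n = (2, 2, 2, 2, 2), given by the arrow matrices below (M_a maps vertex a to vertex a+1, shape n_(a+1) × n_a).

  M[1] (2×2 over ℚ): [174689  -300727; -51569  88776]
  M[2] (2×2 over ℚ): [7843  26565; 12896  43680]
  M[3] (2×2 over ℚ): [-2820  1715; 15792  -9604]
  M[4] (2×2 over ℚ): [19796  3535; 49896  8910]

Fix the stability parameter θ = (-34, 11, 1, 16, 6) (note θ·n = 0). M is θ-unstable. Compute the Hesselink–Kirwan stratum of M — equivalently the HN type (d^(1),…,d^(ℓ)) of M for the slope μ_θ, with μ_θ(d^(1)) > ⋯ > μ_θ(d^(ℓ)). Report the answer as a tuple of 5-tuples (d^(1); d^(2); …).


Interval decomposition of M: I[1,2], I[1,4], I[3,3], I[4,5], I[5,5].
HN type (ℓ=5): μ^(1)=16; μ^(2)=11; μ^(3)=6; μ^(4)=1; μ^(5)=-34

((0, 0, 0, 1, 0); (0, 1, 0, 1, 1); (0, 1, 1, 0, 1); (0, 0, 1, 0, 0); (2, 0, 0, 0, 0))


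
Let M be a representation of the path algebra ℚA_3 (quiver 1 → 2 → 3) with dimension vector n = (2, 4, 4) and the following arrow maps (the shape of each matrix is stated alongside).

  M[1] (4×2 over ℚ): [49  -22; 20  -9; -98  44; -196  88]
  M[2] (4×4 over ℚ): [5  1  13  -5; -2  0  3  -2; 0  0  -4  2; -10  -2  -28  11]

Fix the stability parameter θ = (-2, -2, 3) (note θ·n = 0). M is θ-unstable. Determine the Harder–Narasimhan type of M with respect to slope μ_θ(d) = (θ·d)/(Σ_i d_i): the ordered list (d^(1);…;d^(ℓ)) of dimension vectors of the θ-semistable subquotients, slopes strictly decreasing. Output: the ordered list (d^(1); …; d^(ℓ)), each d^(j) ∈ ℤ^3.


Barcode: M ≅ I[1,2], I[1,3], I[2,3]^2, I[3,3]. HN layers by μ_θ (2 steps, strictly decreasing):
  μ^(1)=3; μ^(2)=-2

((0, 0, 4); (2, 4, 0))


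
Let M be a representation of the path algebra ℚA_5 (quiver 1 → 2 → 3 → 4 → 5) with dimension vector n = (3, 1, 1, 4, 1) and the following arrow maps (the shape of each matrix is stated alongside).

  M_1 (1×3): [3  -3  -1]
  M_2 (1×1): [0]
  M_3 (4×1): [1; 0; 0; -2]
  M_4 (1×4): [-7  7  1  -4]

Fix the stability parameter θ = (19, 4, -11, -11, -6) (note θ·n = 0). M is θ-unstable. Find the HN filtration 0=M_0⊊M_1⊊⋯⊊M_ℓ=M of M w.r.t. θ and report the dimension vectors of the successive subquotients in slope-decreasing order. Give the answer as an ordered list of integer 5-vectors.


Barcode: M ≅ I[1,1]^2, I[1,2], I[3,5], I[4,4]^3. HN layers by μ_θ (4 steps, strictly decreasing):
  μ^(1)=19; μ^(2)=23/2; μ^(3)=-6; μ^(4)=-11

((2, 0, 0, 0, 0); (1, 1, 0, 0, 0); (0, 0, 0, 0, 1); (0, 0, 1, 4, 0))


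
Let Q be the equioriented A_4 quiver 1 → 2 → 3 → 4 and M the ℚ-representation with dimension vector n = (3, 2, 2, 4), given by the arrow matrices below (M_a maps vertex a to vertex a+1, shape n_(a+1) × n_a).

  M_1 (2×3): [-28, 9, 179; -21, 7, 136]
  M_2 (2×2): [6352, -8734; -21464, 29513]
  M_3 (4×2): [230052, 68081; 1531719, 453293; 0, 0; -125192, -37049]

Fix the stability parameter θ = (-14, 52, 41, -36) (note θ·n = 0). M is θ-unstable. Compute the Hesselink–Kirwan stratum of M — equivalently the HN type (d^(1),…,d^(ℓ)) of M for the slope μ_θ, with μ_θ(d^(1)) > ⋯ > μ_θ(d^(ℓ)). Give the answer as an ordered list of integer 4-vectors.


Barcode: M ≅ I[1,1], I[1,2], I[1,4], I[3,4], I[4,4]^2. HN layers by μ_θ (5 steps, strictly decreasing):
  μ^(1)=52; μ^(2)=19; μ^(3)=5/2; μ^(4)=-14; μ^(5)=-36

((0, 1, 0, 0); (0, 1, 1, 1); (0, 0, 1, 1); (3, 0, 0, 0); (0, 0, 0, 2))


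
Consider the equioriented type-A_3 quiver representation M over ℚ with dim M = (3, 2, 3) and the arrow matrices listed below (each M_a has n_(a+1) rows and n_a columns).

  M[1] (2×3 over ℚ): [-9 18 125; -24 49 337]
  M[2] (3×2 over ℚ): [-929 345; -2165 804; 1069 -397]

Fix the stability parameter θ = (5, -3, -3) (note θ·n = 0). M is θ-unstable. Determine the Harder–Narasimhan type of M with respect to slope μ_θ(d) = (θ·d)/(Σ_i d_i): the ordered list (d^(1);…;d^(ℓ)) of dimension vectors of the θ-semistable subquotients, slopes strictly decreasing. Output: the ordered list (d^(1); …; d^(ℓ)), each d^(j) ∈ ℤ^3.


Via rank(M_{q-1}∘⋯∘M_p): M ≅ I[1,1], I[1,3]^2, I[3,3].
μ_θ-semistable layers: μ^(1)=5; μ^(2)=-1/3; μ^(3)=-3

((1, 0, 0); (2, 2, 2); (0, 0, 1))


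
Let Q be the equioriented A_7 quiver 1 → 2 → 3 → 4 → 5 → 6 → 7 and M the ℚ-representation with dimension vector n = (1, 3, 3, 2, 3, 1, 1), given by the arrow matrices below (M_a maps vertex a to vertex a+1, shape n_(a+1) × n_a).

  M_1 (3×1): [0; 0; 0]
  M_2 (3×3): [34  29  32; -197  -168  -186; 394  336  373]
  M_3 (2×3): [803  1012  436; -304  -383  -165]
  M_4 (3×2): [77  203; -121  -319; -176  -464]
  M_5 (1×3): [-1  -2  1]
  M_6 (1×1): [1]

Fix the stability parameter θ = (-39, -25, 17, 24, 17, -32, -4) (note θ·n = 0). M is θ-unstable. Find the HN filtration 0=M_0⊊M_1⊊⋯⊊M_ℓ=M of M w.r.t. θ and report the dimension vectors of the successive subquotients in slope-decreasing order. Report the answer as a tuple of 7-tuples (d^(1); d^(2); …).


Barcode: M ≅ I[1,1], I[2,3], I[2,4], I[2,7], I[5,5]^2. HN layers by μ_θ (5 steps, strictly decreasing):
  μ^(1)=24; μ^(2)=17; μ^(3)=22/5; μ^(4)=-25; μ^(5)=-39

((0, 0, 0, 1, 0, 0, 0); (0, 0, 2, 0, 2, 0, 0); (0, 0, 1, 1, 1, 1, 1); (0, 3, 0, 0, 0, 0, 0); (1, 0, 0, 0, 0, 0, 0))


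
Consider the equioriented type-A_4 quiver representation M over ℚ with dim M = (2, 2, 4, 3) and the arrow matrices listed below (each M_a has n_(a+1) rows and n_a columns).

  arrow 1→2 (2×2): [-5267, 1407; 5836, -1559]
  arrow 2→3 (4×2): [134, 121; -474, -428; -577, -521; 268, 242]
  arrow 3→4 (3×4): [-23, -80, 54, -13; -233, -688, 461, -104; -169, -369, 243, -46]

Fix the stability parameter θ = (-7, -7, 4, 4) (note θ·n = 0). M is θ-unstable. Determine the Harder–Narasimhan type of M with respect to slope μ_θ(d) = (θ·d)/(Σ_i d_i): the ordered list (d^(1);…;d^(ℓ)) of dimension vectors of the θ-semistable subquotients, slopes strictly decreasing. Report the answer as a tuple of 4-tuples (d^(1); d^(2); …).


Barcode: M ≅ I[1,4]^2, I[3,3], I[3,4]. HN layers by μ_θ (2 steps, strictly decreasing):
  μ^(1)=4; μ^(2)=-7

((0, 0, 4, 3); (2, 2, 0, 0))


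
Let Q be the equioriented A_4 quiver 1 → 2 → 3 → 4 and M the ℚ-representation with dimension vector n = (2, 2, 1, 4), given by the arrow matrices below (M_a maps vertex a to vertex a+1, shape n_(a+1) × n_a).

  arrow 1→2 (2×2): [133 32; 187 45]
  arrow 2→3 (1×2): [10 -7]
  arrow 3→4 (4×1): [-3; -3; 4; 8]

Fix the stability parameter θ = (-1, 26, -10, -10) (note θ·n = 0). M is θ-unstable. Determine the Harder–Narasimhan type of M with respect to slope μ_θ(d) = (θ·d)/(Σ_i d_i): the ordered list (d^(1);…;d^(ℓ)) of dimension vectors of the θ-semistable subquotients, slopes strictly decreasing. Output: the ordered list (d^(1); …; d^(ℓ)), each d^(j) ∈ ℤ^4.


Interval decomposition of M: I[1,2], I[1,4], I[4,4]^3.
HN type (ℓ=4): μ^(1)=26; μ^(2)=2; μ^(3)=-1; μ^(4)=-10

((0, 1, 0, 0); (0, 1, 1, 1); (2, 0, 0, 0); (0, 0, 0, 3))


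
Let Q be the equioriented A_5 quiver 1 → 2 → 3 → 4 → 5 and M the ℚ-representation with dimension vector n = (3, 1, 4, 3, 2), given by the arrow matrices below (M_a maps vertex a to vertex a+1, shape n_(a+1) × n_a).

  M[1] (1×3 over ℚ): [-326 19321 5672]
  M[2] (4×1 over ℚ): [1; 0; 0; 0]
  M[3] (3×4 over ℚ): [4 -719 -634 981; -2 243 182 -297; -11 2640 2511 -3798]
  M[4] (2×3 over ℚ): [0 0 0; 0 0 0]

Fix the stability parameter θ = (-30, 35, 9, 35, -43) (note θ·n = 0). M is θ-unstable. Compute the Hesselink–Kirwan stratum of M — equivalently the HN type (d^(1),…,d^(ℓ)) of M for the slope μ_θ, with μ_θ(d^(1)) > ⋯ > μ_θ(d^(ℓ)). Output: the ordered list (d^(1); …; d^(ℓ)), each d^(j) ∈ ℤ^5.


Via rank(M_{q-1}∘⋯∘M_p): M ≅ I[1,1]^2, I[1,4], I[3,3], I[3,4]^2, I[5,5]^2.
μ_θ-semistable layers: μ^(1)=35; μ^(2)=22; μ^(3)=9; μ^(4)=-30; μ^(5)=-43

((0, 0, 0, 3, 0); (0, 1, 1, 0, 0); (0, 0, 3, 0, 0); (3, 0, 0, 0, 0); (0, 0, 0, 0, 2))


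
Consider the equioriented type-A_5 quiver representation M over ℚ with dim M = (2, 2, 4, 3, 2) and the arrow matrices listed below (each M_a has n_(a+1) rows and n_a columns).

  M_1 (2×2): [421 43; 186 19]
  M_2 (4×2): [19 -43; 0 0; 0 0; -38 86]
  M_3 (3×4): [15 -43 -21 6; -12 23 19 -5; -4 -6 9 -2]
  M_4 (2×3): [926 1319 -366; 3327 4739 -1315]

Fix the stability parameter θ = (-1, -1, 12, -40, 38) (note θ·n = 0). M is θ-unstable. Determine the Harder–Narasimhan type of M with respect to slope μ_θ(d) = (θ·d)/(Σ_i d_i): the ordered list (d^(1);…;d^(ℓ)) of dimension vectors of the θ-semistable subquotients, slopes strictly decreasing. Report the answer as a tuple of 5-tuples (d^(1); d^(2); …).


Barcode: M ≅ I[1,2], I[1,5], I[3,3], I[3,4], I[3,5]. HN layers by μ_θ (5 steps, strictly decreasing):
  μ^(1)=38; μ^(2)=12; μ^(3)=-1; μ^(4)=-15/2; μ^(5)=-14

((0, 0, 0, 0, 2); (0, 0, 1, 0, 0); (1, 1, 0, 0, 0); (1, 1, 1, 1, 0); (0, 0, 2, 2, 0))


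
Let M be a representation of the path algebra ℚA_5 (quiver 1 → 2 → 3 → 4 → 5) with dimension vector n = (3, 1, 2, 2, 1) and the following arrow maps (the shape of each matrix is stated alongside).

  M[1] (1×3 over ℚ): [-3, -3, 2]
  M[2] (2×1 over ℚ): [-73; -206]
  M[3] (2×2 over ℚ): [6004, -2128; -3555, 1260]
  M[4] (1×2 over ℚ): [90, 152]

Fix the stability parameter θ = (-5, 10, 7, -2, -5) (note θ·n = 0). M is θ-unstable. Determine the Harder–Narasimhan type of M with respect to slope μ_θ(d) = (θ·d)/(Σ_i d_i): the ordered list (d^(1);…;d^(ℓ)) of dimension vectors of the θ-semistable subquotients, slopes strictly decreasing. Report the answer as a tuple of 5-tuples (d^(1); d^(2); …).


Interval decomposition of M: I[1,1]^2, I[1,4], I[3,3], I[4,5].
HN type (ℓ=4): μ^(1)=7; μ^(2)=5; μ^(3)=-7/2; μ^(4)=-5

((0, 0, 1, 0, 0); (0, 1, 1, 1, 0); (0, 0, 0, 1, 1); (3, 0, 0, 0, 0))


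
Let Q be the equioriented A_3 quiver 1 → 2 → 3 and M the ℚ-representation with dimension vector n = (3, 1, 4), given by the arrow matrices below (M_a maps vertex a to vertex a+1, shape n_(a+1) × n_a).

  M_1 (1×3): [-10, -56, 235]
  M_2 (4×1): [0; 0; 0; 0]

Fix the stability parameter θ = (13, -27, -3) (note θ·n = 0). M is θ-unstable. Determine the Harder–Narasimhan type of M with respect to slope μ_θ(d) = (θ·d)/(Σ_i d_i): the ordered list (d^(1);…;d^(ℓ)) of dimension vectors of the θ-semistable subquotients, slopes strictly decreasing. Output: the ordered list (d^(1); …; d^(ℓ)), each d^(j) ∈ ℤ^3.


Via rank(M_{q-1}∘⋯∘M_p): M ≅ I[1,1]^2, I[1,2], I[3,3]^4.
μ_θ-semistable layers: μ^(1)=13; μ^(2)=-3; μ^(3)=-7

((2, 0, 0); (0, 0, 4); (1, 1, 0))


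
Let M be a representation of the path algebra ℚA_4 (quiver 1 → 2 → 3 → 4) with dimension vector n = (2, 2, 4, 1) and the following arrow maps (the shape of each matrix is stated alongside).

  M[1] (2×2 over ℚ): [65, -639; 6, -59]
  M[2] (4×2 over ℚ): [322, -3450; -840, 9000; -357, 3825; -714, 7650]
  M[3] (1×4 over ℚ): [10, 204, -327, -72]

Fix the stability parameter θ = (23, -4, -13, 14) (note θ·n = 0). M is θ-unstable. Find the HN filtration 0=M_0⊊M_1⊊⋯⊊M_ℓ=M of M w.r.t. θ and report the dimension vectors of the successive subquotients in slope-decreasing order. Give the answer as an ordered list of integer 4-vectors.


Barcode: M ≅ I[1,2], I[1,4], I[3,3]^3. HN layers by μ_θ (4 steps, strictly decreasing):
  μ^(1)=14; μ^(2)=19/2; μ^(3)=2; μ^(4)=-13

((0, 0, 0, 1); (1, 1, 0, 0); (1, 1, 1, 0); (0, 0, 3, 0))


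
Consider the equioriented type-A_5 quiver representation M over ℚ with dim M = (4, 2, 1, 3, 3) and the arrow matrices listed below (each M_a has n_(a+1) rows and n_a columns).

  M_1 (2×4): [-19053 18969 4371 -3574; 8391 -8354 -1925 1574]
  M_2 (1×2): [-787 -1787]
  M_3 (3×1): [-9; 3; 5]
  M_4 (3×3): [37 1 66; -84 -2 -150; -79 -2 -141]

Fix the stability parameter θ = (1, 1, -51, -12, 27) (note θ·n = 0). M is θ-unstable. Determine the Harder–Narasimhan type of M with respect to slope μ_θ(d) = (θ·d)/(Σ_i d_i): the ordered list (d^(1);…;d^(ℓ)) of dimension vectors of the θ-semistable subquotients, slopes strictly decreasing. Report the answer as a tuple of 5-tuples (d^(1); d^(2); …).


Barcode: M ≅ I[1,1]^2, I[1,2], I[1,4], I[4,5]^2, I[5,5]. HN layers by μ_θ (4 steps, strictly decreasing):
  μ^(1)=27; μ^(2)=1; μ^(3)=-12; μ^(4)=-49/3

((0, 0, 0, 0, 3); (3, 1, 0, 0, 0); (0, 0, 0, 3, 0); (1, 1, 1, 0, 0))


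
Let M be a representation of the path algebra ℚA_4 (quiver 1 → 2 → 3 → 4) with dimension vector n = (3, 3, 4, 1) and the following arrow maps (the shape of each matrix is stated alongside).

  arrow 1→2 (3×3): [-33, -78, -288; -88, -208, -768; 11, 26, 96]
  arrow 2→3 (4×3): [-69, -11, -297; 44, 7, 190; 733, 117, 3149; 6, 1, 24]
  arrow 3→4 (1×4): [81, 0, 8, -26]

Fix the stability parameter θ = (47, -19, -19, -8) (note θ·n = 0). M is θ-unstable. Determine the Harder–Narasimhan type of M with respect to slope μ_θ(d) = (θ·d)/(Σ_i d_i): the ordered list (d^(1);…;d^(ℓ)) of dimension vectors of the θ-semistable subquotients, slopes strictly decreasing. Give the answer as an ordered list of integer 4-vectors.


Barcode: M ≅ I[1,1]^2, I[1,4], I[2,2], I[2,3], I[3,3]^2. HN layers by μ_θ (3 steps, strictly decreasing):
  μ^(1)=47; μ^(2)=1/4; μ^(3)=-19

((2, 0, 0, 0); (1, 1, 1, 1); (0, 2, 3, 0))


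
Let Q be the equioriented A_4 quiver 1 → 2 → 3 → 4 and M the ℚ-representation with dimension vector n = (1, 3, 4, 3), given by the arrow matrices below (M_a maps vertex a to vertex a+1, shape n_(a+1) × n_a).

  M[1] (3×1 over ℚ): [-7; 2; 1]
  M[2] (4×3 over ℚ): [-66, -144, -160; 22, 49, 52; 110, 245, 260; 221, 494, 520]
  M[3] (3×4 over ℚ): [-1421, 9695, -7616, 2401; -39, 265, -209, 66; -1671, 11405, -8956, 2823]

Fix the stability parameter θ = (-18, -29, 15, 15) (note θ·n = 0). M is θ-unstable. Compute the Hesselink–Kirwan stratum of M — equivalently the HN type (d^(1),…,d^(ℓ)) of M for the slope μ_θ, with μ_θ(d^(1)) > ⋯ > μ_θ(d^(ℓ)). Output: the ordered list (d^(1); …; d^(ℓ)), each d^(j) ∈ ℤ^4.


Barcode: M ≅ I[1,4], I[2,2], I[2,3], I[3,3], I[3,4], I[4,4]. HN layers by μ_θ (3 steps, strictly decreasing):
  μ^(1)=15; μ^(2)=-47/2; μ^(3)=-29

((0, 0, 4, 3); (1, 1, 0, 0); (0, 2, 0, 0))


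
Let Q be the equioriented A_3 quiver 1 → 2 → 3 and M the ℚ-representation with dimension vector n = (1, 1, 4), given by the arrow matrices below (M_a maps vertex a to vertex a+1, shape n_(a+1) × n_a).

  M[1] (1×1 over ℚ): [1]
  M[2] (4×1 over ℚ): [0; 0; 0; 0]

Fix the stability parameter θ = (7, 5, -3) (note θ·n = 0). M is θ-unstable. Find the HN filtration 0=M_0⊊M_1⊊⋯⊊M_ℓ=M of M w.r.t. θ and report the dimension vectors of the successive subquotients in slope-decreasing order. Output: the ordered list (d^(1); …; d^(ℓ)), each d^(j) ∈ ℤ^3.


Via rank(M_{q-1}∘⋯∘M_p): M ≅ I[1,2], I[3,3]^4.
μ_θ-semistable layers: μ^(1)=6; μ^(2)=-3

((1, 1, 0); (0, 0, 4))


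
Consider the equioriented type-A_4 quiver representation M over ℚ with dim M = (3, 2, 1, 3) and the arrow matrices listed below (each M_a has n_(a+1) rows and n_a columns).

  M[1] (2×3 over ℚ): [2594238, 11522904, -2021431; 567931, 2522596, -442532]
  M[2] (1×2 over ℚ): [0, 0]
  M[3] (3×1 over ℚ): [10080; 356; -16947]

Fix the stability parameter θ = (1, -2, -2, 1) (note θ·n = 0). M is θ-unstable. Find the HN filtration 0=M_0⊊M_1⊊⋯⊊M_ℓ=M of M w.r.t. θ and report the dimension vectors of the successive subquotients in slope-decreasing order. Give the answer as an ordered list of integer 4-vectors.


Via rank(M_{q-1}∘⋯∘M_p): M ≅ I[1,1], I[1,2]^2, I[3,4], I[4,4]^2.
μ_θ-semistable layers: μ^(1)=1; μ^(2)=-1/2; μ^(3)=-2

((1, 0, 0, 3); (2, 2, 0, 0); (0, 0, 1, 0))


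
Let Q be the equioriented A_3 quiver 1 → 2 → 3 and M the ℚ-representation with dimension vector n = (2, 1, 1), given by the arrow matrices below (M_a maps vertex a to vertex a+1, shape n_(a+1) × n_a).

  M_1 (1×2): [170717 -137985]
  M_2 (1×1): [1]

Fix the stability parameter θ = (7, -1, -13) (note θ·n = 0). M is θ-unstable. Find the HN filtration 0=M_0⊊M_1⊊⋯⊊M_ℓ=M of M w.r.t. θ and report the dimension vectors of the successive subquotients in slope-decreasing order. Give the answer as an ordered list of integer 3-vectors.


Interval decomposition of M: I[1,1], I[1,3].
HN type (ℓ=2): μ^(1)=7; μ^(2)=-7/3

((1, 0, 0); (1, 1, 1))


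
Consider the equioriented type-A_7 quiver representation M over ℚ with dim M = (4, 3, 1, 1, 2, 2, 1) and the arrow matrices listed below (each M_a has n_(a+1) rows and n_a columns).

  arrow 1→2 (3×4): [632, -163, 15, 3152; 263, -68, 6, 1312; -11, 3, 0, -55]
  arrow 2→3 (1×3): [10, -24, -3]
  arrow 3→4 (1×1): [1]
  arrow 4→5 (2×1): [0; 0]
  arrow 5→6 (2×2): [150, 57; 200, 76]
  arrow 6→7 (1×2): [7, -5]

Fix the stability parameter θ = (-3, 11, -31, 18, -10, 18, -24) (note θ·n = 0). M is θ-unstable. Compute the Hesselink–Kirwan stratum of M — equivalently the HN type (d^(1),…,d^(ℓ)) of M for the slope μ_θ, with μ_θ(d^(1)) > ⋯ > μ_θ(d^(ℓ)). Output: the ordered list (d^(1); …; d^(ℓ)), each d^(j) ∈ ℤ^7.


Barcode: M ≅ I[1,1], I[1,2]^2, I[1,4], I[5,5], I[5,7], I[6,6]. HN layers by μ_θ (5 steps, strictly decreasing):
  μ^(1)=18; μ^(2)=11; μ^(3)=-3; μ^(4)=-23/3; μ^(5)=-10

((0, 0, 0, 1, 0, 1, 0); (0, 2, 0, 0, 0, 0, 0); (3, 0, 0, 0, 0, 1, 1); (1, 1, 1, 0, 0, 0, 0); (0, 0, 0, 0, 2, 0, 0))
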